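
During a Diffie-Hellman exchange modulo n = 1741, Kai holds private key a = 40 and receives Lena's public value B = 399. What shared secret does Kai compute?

Shared key K = 399^40 mod 1741.
399^1 ≡ 399 (mod 1741)
399^2 = (399^1)^2 ≡ 399^2 = 159201 ≡ 770 (mod 1741)
399^4 = (399^2)^2 ≡ 770^2 = 592900 ≡ 960 (mod 1741)
399^8 = (399^4)^2 ≡ 960^2 = 921600 ≡ 611 (mod 1741)
399^16 = (399^8)^2 ≡ 611^2 = 373321 ≡ 747 (mod 1741)
399^32 = (399^16)^2 ≡ 747^2 = 558009 ≡ 889 (mod 1741)
399^40 = 399^32 · 399^8 ≡ 889 · 611 ≡ 1728 (mod 1741).

1728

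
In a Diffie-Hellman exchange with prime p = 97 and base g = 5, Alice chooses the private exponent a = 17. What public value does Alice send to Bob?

83

Public value = 5^17 mod 97.
5^1 ≡ 5 (mod 97)
5^2 = (5^1)^2 ≡ 5^2 = 25 ≡ 25 (mod 97)
5^4 = (5^2)^2 ≡ 25^2 = 625 ≡ 43 (mod 97)
5^8 = (5^4)^2 ≡ 43^2 = 1849 ≡ 6 (mod 97)
5^16 = (5^8)^2 ≡ 6^2 = 36 ≡ 36 (mod 97)
5^17 = 5^16 · 5^1 ≡ 36 · 5 ≡ 83 (mod 97).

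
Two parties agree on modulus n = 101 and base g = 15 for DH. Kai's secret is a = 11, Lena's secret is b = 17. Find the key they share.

Kai sends A = g^a mod n = 15^11 mod 101.
15^1 ≡ 15 (mod 101)
15^2 = (15^1)^2 ≡ 15^2 = 225 ≡ 23 (mod 101)
15^4 = (15^2)^2 ≡ 23^2 = 529 ≡ 24 (mod 101)
15^8 = (15^4)^2 ≡ 24^2 = 576 ≡ 71 (mod 101)
15^11 = 15^8 · 15^2 · 15^1 ≡ 71 · 23 · 15 ≡ 53 (mod 101).
So A = 53. Lena then computes K = A^b mod n = 53^17 mod 101.
53^1 ≡ 53 (mod 101)
53^2 = (53^1)^2 ≡ 53^2 = 2809 ≡ 82 (mod 101)
53^4 = (53^2)^2 ≡ 82^2 = 6724 ≡ 58 (mod 101)
53^8 = (53^4)^2 ≡ 58^2 = 3364 ≡ 31 (mod 101)
53^16 = (53^8)^2 ≡ 31^2 = 961 ≡ 52 (mod 101)
53^17 = 53^16 · 53^1 ≡ 52 · 53 ≡ 29 (mod 101).

29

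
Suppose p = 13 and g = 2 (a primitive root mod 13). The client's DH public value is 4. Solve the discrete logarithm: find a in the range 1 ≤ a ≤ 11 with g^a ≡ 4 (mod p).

Try successive powers of 2 modulo 13:
2^1 ≡ 2
2^2 ≡ 4
Found: a = 2.

2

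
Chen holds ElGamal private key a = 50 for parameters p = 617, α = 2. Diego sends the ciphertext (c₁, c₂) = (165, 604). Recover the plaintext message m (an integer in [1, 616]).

Shared mask s = c₁^a mod p = 165^50 mod 617.
165^1 ≡ 165 (mod 617)
165^2 = (165^1)^2 ≡ 165^2 = 27225 ≡ 77 (mod 617)
165^4 = (165^2)^2 ≡ 77^2 = 5929 ≡ 376 (mod 617)
165^8 = (165^4)^2 ≡ 376^2 = 141376 ≡ 83 (mod 617)
165^16 = (165^8)^2 ≡ 83^2 = 6889 ≡ 102 (mod 617)
165^32 = (165^16)^2 ≡ 102^2 = 10404 ≡ 532 (mod 617)
165^50 = 165^32 · 165^16 · 165^2 ≡ 532 · 102 · 77 ≡ 4 (mod 617).
So s = 4; s⁻¹ ≡ 463 (mod 617).
m = c₂ · s⁻¹ mod 617 = 604 · 463 mod 617 = 151.

151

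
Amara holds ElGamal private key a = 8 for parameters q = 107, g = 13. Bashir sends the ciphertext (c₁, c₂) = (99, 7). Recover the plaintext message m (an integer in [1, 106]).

95

Shared mask s = c₁^a mod q = 99^8 mod 107.
99^1 ≡ 99 (mod 107)
99^2 = (99^1)^2 ≡ 99^2 = 9801 ≡ 64 (mod 107)
99^4 = (99^2)^2 ≡ 64^2 = 4096 ≡ 30 (mod 107)
99^8 = (99^4)^2 ≡ 30^2 = 900 ≡ 44 (mod 107)
So s = 44; s⁻¹ ≡ 90 (mod 107).
m = c₂ · s⁻¹ mod 107 = 7 · 90 mod 107 = 95.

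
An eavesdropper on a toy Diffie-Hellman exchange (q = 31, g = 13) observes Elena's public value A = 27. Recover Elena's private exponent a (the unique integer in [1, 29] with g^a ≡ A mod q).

3

Try successive powers of 13 modulo 31:
13^1 ≡ 13
13^2 ≡ 14
13^3 ≡ 27
Found: a = 3.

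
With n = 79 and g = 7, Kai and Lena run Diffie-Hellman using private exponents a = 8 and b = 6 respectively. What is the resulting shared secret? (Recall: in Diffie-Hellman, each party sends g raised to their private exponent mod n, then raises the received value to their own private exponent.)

Lena sends B = g^b mod n = 7^6 mod 79.
7^1 ≡ 7 (mod 79)
7^2 = (7^1)^2 ≡ 7^2 = 49 ≡ 49 (mod 79)
7^4 = (7^2)^2 ≡ 49^2 = 2401 ≡ 31 (mod 79)
7^6 = 7^4 · 7^2 ≡ 31 · 49 ≡ 18 (mod 79).
So B = 18. Kai then computes K = B^a mod n = 18^8 mod 79.
18^1 ≡ 18 (mod 79)
18^2 = (18^1)^2 ≡ 18^2 = 324 ≡ 8 (mod 79)
18^4 = (18^2)^2 ≡ 8^2 = 64 ≡ 64 (mod 79)
18^8 = (18^4)^2 ≡ 64^2 = 4096 ≡ 67 (mod 79)

67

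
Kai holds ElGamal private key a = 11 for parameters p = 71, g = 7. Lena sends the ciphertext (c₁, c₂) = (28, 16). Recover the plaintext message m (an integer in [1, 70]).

46

Shared mask s = c₁^a mod p = 28^11 mod 71.
28^1 ≡ 28 (mod 71)
28^2 = (28^1)^2 ≡ 28^2 = 784 ≡ 3 (mod 71)
28^4 = (28^2)^2 ≡ 3^2 = 9 ≡ 9 (mod 71)
28^8 = (28^4)^2 ≡ 9^2 = 81 ≡ 10 (mod 71)
28^11 = 28^8 · 28^2 · 28^1 ≡ 10 · 3 · 28 ≡ 59 (mod 71).
So s = 59; s⁻¹ ≡ 65 (mod 71).
m = c₂ · s⁻¹ mod 71 = 16 · 65 mod 71 = 46.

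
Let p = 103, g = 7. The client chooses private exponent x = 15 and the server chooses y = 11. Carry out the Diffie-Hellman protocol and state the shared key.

14

The client sends A = g^x mod p = 7^15 mod 103.
7^1 ≡ 7 (mod 103)
7^2 = (7^1)^2 ≡ 7^2 = 49 ≡ 49 (mod 103)
7^4 = (7^2)^2 ≡ 49^2 = 2401 ≡ 32 (mod 103)
7^8 = (7^4)^2 ≡ 32^2 = 1024 ≡ 97 (mod 103)
7^15 = 7^8 · 7^4 · 7^2 · 7^1 ≡ 97 · 32 · 49 · 7 ≡ 64 (mod 103).
So A = 64. The server then computes K = A^y mod p = 64^11 mod 103.
64^1 ≡ 64 (mod 103)
64^2 = (64^1)^2 ≡ 64^2 = 4096 ≡ 79 (mod 103)
64^4 = (64^2)^2 ≡ 79^2 = 6241 ≡ 61 (mod 103)
64^8 = (64^4)^2 ≡ 61^2 = 3721 ≡ 13 (mod 103)
64^11 = 64^8 · 64^2 · 64^1 ≡ 13 · 79 · 64 ≡ 14 (mod 103).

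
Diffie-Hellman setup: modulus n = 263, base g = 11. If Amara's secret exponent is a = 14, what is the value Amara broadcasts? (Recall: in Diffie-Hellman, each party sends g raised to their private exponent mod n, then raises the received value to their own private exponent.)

Public value = 11^14 mod 263.
11^1 ≡ 11 (mod 263)
11^2 = (11^1)^2 ≡ 11^2 = 121 ≡ 121 (mod 263)
11^4 = (11^2)^2 ≡ 121^2 = 14641 ≡ 176 (mod 263)
11^8 = (11^4)^2 ≡ 176^2 = 30976 ≡ 205 (mod 263)
11^14 = 11^8 · 11^4 · 11^2 ≡ 205 · 176 · 121 ≡ 143 (mod 263).

143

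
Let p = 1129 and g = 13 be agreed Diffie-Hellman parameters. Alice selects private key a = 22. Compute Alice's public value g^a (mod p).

Public value = 13^22 (mod 1129).
13^1 ≡ 13 (mod 1129)
13^2 = (13^1)^2 ≡ 13^2 = 169 ≡ 169 (mod 1129)
13^4 = (13^2)^2 ≡ 169^2 = 28561 ≡ 336 (mod 1129)
13^8 = (13^4)^2 ≡ 336^2 = 112896 ≡ 1125 (mod 1129)
13^16 = (13^8)^2 ≡ 1125^2 = 1265625 ≡ 16 (mod 1129)
13^22 = 13^16 · 13^4 · 13^2 ≡ 16 · 336 · 169 ≡ 828 (mod 1129).

828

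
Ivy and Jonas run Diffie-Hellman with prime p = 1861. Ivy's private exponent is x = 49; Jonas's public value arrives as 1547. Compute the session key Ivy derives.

5

Shared key K = 1547^49 mod 1861.
1547^1 ≡ 1547 (mod 1861)
1547^2 = (1547^1)^2 ≡ 1547^2 = 2393209 ≡ 1824 (mod 1861)
1547^4 = (1547^2)^2 ≡ 1824^2 = 3326976 ≡ 1369 (mod 1861)
1547^8 = (1547^4)^2 ≡ 1369^2 = 1874161 ≡ 134 (mod 1861)
1547^16 = (1547^8)^2 ≡ 134^2 = 17956 ≡ 1207 (mod 1861)
1547^32 = (1547^16)^2 ≡ 1207^2 = 1456849 ≡ 1547 (mod 1861)
1547^49 = 1547^32 · 1547^16 · 1547^1 ≡ 1547 · 1207 · 1547 ≡ 5 (mod 1861).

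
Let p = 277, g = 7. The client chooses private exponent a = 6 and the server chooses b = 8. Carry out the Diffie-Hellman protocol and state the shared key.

The server sends B = g^b mod p = 7^8 mod 277.
7^1 ≡ 7 (mod 277)
7^2 = (7^1)^2 ≡ 7^2 = 49 ≡ 49 (mod 277)
7^4 = (7^2)^2 ≡ 49^2 = 2401 ≡ 185 (mod 277)
7^8 = (7^4)^2 ≡ 185^2 = 34225 ≡ 154 (mod 277)
So B = 154. The client then computes K = B^a mod p = 154^6 mod 277.
154^1 ≡ 154 (mod 277)
154^2 = (154^1)^2 ≡ 154^2 = 23716 ≡ 171 (mod 277)
154^4 = (154^2)^2 ≡ 171^2 = 29241 ≡ 156 (mod 277)
154^6 = 154^4 · 154^2 ≡ 156 · 171 ≡ 84 (mod 277).

84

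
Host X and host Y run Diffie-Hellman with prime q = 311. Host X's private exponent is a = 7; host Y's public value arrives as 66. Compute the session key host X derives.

Shared key K = 66^7 mod 311.
66^1 ≡ 66 (mod 311)
66^2 = (66^1)^2 ≡ 66^2 = 4356 ≡ 2 (mod 311)
66^4 = (66^2)^2 ≡ 2^2 = 4 ≡ 4 (mod 311)
66^7 = 66^4 · 66^2 · 66^1 ≡ 4 · 2 · 66 ≡ 217 (mod 311).

217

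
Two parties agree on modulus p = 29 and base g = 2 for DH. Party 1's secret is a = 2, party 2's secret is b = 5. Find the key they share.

9

Party 2 sends B = g^b mod p = 2^5 mod 29.
2^1 ≡ 2 (mod 29)
2^2 = (2^1)^2 ≡ 2^2 = 4 ≡ 4 (mod 29)
2^4 = (2^2)^2 ≡ 4^2 = 16 ≡ 16 (mod 29)
2^5 = 2^4 · 2^1 ≡ 16 · 2 ≡ 3 (mod 29).
So B = 3. Party 1 then computes K = B^a mod p = 3^2 mod 29.
3^1 ≡ 3 (mod 29)
3^2 = (3^1)^2 ≡ 3^2 = 9 ≡ 9 (mod 29)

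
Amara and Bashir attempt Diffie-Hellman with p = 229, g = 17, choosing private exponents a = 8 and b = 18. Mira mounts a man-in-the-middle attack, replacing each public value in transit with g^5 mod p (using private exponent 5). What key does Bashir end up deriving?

Bashir receives Mira's public value M = 17^5 mod 229 instead of the honest one.
17^1 ≡ 17 (mod 229)
17^2 = (17^1)^2 ≡ 17^2 = 289 ≡ 60 (mod 229)
17^4 = (17^2)^2 ≡ 60^2 = 3600 ≡ 165 (mod 229)
17^5 = 17^4 · 17^1 ≡ 165 · 17 ≡ 57 (mod 229).
So M = 57. Bashir computes K = M^18 mod 229.
57^1 ≡ 57 (mod 229)
57^2 = (57^1)^2 ≡ 57^2 = 3249 ≡ 43 (mod 229)
57^4 = (57^2)^2 ≡ 43^2 = 1849 ≡ 17 (mod 229)
57^8 = (57^4)^2 ≡ 17^2 = 289 ≡ 60 (mod 229)
57^16 = (57^8)^2 ≡ 60^2 = 3600 ≡ 165 (mod 229)
57^18 = 57^16 · 57^2 ≡ 165 · 43 ≡ 225 (mod 229).

225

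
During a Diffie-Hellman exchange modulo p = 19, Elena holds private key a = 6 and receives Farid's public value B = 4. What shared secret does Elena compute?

11

Shared key K = 4^6 mod 19.
4^1 ≡ 4 (mod 19)
4^2 = (4^1)^2 ≡ 4^2 = 16 ≡ 16 (mod 19)
4^4 = (4^2)^2 ≡ 16^2 = 256 ≡ 9 (mod 19)
4^6 = 4^4 · 4^2 ≡ 9 · 16 ≡ 11 (mod 19).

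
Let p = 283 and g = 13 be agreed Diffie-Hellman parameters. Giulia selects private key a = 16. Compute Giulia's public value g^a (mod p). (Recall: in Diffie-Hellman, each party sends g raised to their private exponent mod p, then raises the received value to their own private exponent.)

215

Public value = 13^16 (mod 283).
13^1 ≡ 13 (mod 283)
13^2 = (13^1)^2 ≡ 13^2 = 169 ≡ 169 (mod 283)
13^4 = (13^2)^2 ≡ 169^2 = 28561 ≡ 261 (mod 283)
13^8 = (13^4)^2 ≡ 261^2 = 68121 ≡ 201 (mod 283)
13^16 = (13^8)^2 ≡ 201^2 = 40401 ≡ 215 (mod 283)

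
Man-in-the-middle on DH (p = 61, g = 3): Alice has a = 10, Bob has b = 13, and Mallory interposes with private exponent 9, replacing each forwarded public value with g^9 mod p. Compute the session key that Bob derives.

Bob receives Mallory's public value M = 3^9 mod 61 instead of the honest one.
3^1 ≡ 3 (mod 61)
3^2 = (3^1)^2 ≡ 3^2 = 9 ≡ 9 (mod 61)
3^4 = (3^2)^2 ≡ 9^2 = 81 ≡ 20 (mod 61)
3^8 = (3^4)^2 ≡ 20^2 = 400 ≡ 34 (mod 61)
3^9 = 3^8 · 3^1 ≡ 34 · 3 ≡ 41 (mod 61).
So M = 41. Bob computes K = M^13 mod 61.
41^1 ≡ 41 (mod 61)
41^2 = (41^1)^2 ≡ 41^2 = 1681 ≡ 34 (mod 61)
41^4 = (41^2)^2 ≡ 34^2 = 1156 ≡ 58 (mod 61)
41^8 = (41^4)^2 ≡ 58^2 = 3364 ≡ 9 (mod 61)
41^13 = 41^8 · 41^4 · 41^1 ≡ 9 · 58 · 41 ≡ 52 (mod 61).

52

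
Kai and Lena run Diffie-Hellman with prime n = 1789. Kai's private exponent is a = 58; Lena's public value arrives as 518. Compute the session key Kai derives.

1762

Shared key K = 518^58 mod 1789.
518^1 ≡ 518 (mod 1789)
518^2 = (518^1)^2 ≡ 518^2 = 268324 ≡ 1763 (mod 1789)
518^4 = (518^2)^2 ≡ 1763^2 = 3108169 ≡ 676 (mod 1789)
518^8 = (518^4)^2 ≡ 676^2 = 456976 ≡ 781 (mod 1789)
518^16 = (518^8)^2 ≡ 781^2 = 609961 ≡ 1701 (mod 1789)
518^32 = (518^16)^2 ≡ 1701^2 = 2893401 ≡ 588 (mod 1789)
518^58 = 518^32 · 518^16 · 518^8 · 518^2 ≡ 588 · 1701 · 781 · 1763 ≡ 1762 (mod 1789).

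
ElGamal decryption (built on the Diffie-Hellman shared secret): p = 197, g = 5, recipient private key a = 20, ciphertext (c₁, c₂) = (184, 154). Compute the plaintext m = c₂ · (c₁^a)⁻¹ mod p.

188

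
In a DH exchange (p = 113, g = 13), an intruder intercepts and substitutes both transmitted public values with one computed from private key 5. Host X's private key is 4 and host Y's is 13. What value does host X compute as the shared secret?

Host X receives an intruder's public value M = 13^5 mod 113 instead of the honest one.
13^1 ≡ 13 (mod 113)
13^2 = (13^1)^2 ≡ 13^2 = 169 ≡ 56 (mod 113)
13^4 = (13^2)^2 ≡ 56^2 = 3136 ≡ 85 (mod 113)
13^5 = 13^4 · 13^1 ≡ 85 · 13 ≡ 88 (mod 113).
So M = 88. Host X computes K = M^4 mod 113.
88^1 ≡ 88 (mod 113)
88^2 = (88^1)^2 ≡ 88^2 = 7744 ≡ 60 (mod 113)
88^4 = (88^2)^2 ≡ 60^2 = 3600 ≡ 97 (mod 113)

97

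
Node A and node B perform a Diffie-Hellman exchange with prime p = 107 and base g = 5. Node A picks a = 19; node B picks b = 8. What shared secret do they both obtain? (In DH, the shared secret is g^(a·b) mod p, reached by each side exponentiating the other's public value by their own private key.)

57

Node B sends B = g^b mod p = 5^8 mod 107.
5^1 ≡ 5 (mod 107)
5^2 = (5^1)^2 ≡ 5^2 = 25 ≡ 25 (mod 107)
5^4 = (5^2)^2 ≡ 25^2 = 625 ≡ 90 (mod 107)
5^8 = (5^4)^2 ≡ 90^2 = 8100 ≡ 75 (mod 107)
So B = 75. Node A then computes K = B^a mod p = 75^19 mod 107.
75^1 ≡ 75 (mod 107)
75^2 = (75^1)^2 ≡ 75^2 = 5625 ≡ 61 (mod 107)
75^4 = (75^2)^2 ≡ 61^2 = 3721 ≡ 83 (mod 107)
75^8 = (75^4)^2 ≡ 83^2 = 6889 ≡ 41 (mod 107)
75^16 = (75^8)^2 ≡ 41^2 = 1681 ≡ 76 (mod 107)
75^19 = 75^16 · 75^2 · 75^1 ≡ 76 · 61 · 75 ≡ 57 (mod 107).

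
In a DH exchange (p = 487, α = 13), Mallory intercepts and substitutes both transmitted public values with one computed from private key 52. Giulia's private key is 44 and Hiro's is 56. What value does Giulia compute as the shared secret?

473

Giulia receives Mallory's public value M = 13^52 mod 487 instead of the honest one.
13^1 ≡ 13 (mod 487)
13^2 = (13^1)^2 ≡ 13^2 = 169 ≡ 169 (mod 487)
13^4 = (13^2)^2 ≡ 169^2 = 28561 ≡ 315 (mod 487)
13^8 = (13^4)^2 ≡ 315^2 = 99225 ≡ 364 (mod 487)
13^16 = (13^8)^2 ≡ 364^2 = 132496 ≡ 32 (mod 487)
13^32 = (13^16)^2 ≡ 32^2 = 1024 ≡ 50 (mod 487)
13^52 = 13^32 · 13^16 · 13^4 ≡ 50 · 32 · 315 ≡ 442 (mod 487).
So M = 442. Giulia computes K = M^44 mod 487.
442^1 ≡ 442 (mod 487)
442^2 = (442^1)^2 ≡ 442^2 = 195364 ≡ 77 (mod 487)
442^4 = (442^2)^2 ≡ 77^2 = 5929 ≡ 85 (mod 487)
442^8 = (442^4)^2 ≡ 85^2 = 7225 ≡ 407 (mod 487)
442^16 = (442^8)^2 ≡ 407^2 = 165649 ≡ 69 (mod 487)
442^32 = (442^16)^2 ≡ 69^2 = 4761 ≡ 378 (mod 487)
442^44 = 442^32 · 442^8 · 442^4 ≡ 378 · 407 · 85 ≡ 473 (mod 487).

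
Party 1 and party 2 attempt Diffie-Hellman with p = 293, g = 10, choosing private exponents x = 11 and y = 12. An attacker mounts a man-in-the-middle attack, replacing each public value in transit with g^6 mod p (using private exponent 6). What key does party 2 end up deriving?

205

Party 2 receives an attacker's public value M = 10^6 mod 293 instead of the honest one.
10^1 ≡ 10 (mod 293)
10^2 = (10^1)^2 ≡ 10^2 = 100 ≡ 100 (mod 293)
10^4 = (10^2)^2 ≡ 100^2 = 10000 ≡ 38 (mod 293)
10^6 = 10^4 · 10^2 ≡ 38 · 100 ≡ 284 (mod 293).
So M = 284. Party 2 computes K = M^12 mod 293.
284^1 ≡ 284 (mod 293)
284^2 = (284^1)^2 ≡ 284^2 = 80656 ≡ 81 (mod 293)
284^4 = (284^2)^2 ≡ 81^2 = 6561 ≡ 115 (mod 293)
284^8 = (284^4)^2 ≡ 115^2 = 13225 ≡ 40 (mod 293)
284^12 = 284^8 · 284^4 ≡ 40 · 115 ≡ 205 (mod 293).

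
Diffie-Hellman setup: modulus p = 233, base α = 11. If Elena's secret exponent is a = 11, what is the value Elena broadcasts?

180

Public value = 11^11 mod 233.
11^1 ≡ 11 (mod 233)
11^2 = (11^1)^2 ≡ 11^2 = 121 ≡ 121 (mod 233)
11^4 = (11^2)^2 ≡ 121^2 = 14641 ≡ 195 (mod 233)
11^8 = (11^4)^2 ≡ 195^2 = 38025 ≡ 46 (mod 233)
11^11 = 11^8 · 11^2 · 11^1 ≡ 46 · 121 · 11 ≡ 180 (mod 233).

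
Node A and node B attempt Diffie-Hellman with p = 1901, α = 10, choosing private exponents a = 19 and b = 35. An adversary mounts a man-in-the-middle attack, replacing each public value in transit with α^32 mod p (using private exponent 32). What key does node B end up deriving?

1687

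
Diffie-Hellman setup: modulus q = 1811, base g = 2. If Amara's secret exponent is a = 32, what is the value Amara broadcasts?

Public value = 2^32 (mod 1811).
2^1 ≡ 2 (mod 1811)
2^2 = (2^1)^2 ≡ 2^2 = 4 ≡ 4 (mod 1811)
2^4 = (2^2)^2 ≡ 4^2 = 16 ≡ 16 (mod 1811)
2^8 = (2^4)^2 ≡ 16^2 = 256 ≡ 256 (mod 1811)
2^16 = (2^8)^2 ≡ 256^2 = 65536 ≡ 340 (mod 1811)
2^32 = (2^16)^2 ≡ 340^2 = 115600 ≡ 1507 (mod 1811)

1507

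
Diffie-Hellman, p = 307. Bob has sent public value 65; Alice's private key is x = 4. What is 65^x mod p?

110

Shared key K = 65^4 mod 307.
65^1 ≡ 65 (mod 307)
65^2 = (65^1)^2 ≡ 65^2 = 4225 ≡ 234 (mod 307)
65^4 = (65^2)^2 ≡ 234^2 = 54756 ≡ 110 (mod 307)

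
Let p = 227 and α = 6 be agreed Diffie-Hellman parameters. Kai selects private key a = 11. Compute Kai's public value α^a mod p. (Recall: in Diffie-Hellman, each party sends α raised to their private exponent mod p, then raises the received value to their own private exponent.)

208

Public value = 6^11 mod 227.
6^1 ≡ 6 (mod 227)
6^2 = (6^1)^2 ≡ 6^2 = 36 ≡ 36 (mod 227)
6^4 = (6^2)^2 ≡ 36^2 = 1296 ≡ 161 (mod 227)
6^8 = (6^4)^2 ≡ 161^2 = 25921 ≡ 43 (mod 227)
6^11 = 6^8 · 6^2 · 6^1 ≡ 43 · 36 · 6 ≡ 208 (mod 227).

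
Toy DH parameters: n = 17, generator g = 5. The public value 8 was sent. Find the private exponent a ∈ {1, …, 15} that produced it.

Try successive powers of 5 modulo 17:
5^1 ≡ 5
5^2 ≡ 8
Found: a = 2.

2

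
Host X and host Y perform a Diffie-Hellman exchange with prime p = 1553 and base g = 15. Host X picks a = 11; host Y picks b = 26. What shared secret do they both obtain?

765

Host Y sends B = g^b mod p = 15^26 mod 1553.
15^1 ≡ 15 (mod 1553)
15^2 = (15^1)^2 ≡ 15^2 = 225 ≡ 225 (mod 1553)
15^4 = (15^2)^2 ≡ 225^2 = 50625 ≡ 929 (mod 1553)
15^8 = (15^4)^2 ≡ 929^2 = 863041 ≡ 1126 (mod 1553)
15^16 = (15^8)^2 ≡ 1126^2 = 1267876 ≡ 628 (mod 1553)
15^26 = 15^16 · 15^8 · 15^2 ≡ 628 · 1126 · 225 ≡ 503 (mod 1553).
So B = 503. Host X then computes K = B^a mod p = 503^11 mod 1553.
503^1 ≡ 503 (mod 1553)
503^2 = (503^1)^2 ≡ 503^2 = 253009 ≡ 1423 (mod 1553)
503^4 = (503^2)^2 ≡ 1423^2 = 2024929 ≡ 1370 (mod 1553)
503^8 = (503^4)^2 ≡ 1370^2 = 1876900 ≡ 876 (mod 1553)
503^11 = 503^8 · 503^2 · 503^1 ≡ 876 · 1423 · 503 ≡ 765 (mod 1553).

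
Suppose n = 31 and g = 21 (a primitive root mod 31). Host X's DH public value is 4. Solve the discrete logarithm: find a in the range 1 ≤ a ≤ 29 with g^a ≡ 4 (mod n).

Try successive powers of 21 modulo 31:
21^1 ≡ 21
21^2 ≡ 7
21^3 ≡ 23
21^4 ≡ 18
21^5 ≡ 6
21^6 ≡ 2
21^7 ≡ 11
21^8 ≡ 14
21^9 ≡ 15
21^10 ≡ 5
21^11 ≡ 12
21^12 ≡ 4
Found: a = 12.

12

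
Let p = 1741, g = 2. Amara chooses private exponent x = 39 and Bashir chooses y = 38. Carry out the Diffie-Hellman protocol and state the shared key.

Bashir sends B = g^y mod p = 2^38 mod 1741.
2^1 ≡ 2 (mod 1741)
2^2 = (2^1)^2 ≡ 2^2 = 4 ≡ 4 (mod 1741)
2^4 = (2^2)^2 ≡ 4^2 = 16 ≡ 16 (mod 1741)
2^8 = (2^4)^2 ≡ 16^2 = 256 ≡ 256 (mod 1741)
2^16 = (2^8)^2 ≡ 256^2 = 65536 ≡ 1119 (mod 1741)
2^32 = (2^16)^2 ≡ 1119^2 = 1252161 ≡ 382 (mod 1741)
2^38 = 2^32 · 2^4 · 2^2 ≡ 382 · 16 · 4 ≡ 74 (mod 1741).
So B = 74. Amara then computes K = B^x mod p = 74^39 mod 1741.
74^1 ≡ 74 (mod 1741)
74^2 = (74^1)^2 ≡ 74^2 = 5476 ≡ 253 (mod 1741)
74^4 = (74^2)^2 ≡ 253^2 = 64009 ≡ 1333 (mod 1741)
74^8 = (74^4)^2 ≡ 1333^2 = 1776889 ≡ 1069 (mod 1741)
74^16 = (74^8)^2 ≡ 1069^2 = 1142761 ≡ 665 (mod 1741)
74^32 = (74^16)^2 ≡ 665^2 = 442225 ≡ 11 (mod 1741)
74^39 = 74^32 · 74^4 · 74^2 · 74^1 ≡ 11 · 1333 · 253 · 74 ≡ 1547 (mod 1741).

1547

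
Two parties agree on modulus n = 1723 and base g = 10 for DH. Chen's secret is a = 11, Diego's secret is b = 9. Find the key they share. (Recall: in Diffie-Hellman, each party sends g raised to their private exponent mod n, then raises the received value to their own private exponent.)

416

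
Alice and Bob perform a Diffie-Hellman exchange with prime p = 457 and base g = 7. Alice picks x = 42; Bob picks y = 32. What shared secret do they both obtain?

Alice sends A = g^x mod p = 7^42 mod 457.
7^1 ≡ 7 (mod 457)
7^2 = (7^1)^2 ≡ 7^2 = 49 ≡ 49 (mod 457)
7^4 = (7^2)^2 ≡ 49^2 = 2401 ≡ 116 (mod 457)
7^8 = (7^4)^2 ≡ 116^2 = 13456 ≡ 203 (mod 457)
7^16 = (7^8)^2 ≡ 203^2 = 41209 ≡ 79 (mod 457)
7^32 = (7^16)^2 ≡ 79^2 = 6241 ≡ 300 (mod 457)
7^42 = 7^32 · 7^8 · 7^2 ≡ 300 · 203 · 49 ≡ 347 (mod 457).
So A = 347. Bob then computes K = A^y mod p = 347^32 mod 457.
347^1 ≡ 347 (mod 457)
347^2 = (347^1)^2 ≡ 347^2 = 120409 ≡ 218 (mod 457)
347^4 = (347^2)^2 ≡ 218^2 = 47524 ≡ 453 (mod 457)
347^8 = (347^4)^2 ≡ 453^2 = 205209 ≡ 16 (mod 457)
347^16 = (347^8)^2 ≡ 16^2 = 256 ≡ 256 (mod 457)
347^32 = (347^16)^2 ≡ 256^2 = 65536 ≡ 185 (mod 457)

185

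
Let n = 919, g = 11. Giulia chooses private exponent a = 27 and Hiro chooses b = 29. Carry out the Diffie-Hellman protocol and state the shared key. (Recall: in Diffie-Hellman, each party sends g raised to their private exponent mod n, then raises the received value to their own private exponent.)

288

Hiro sends B = g^b mod n = 11^29 mod 919.
11^1 ≡ 11 (mod 919)
11^2 = (11^1)^2 ≡ 11^2 = 121 ≡ 121 (mod 919)
11^4 = (11^2)^2 ≡ 121^2 = 14641 ≡ 856 (mod 919)
11^8 = (11^4)^2 ≡ 856^2 = 732736 ≡ 293 (mod 919)
11^16 = (11^8)^2 ≡ 293^2 = 85849 ≡ 382 (mod 919)
11^29 = 11^16 · 11^8 · 11^4 · 11^1 ≡ 382 · 293 · 856 · 11 ≡ 720 (mod 919).
So B = 720. Giulia then computes K = B^a mod n = 720^27 mod 919.
720^1 ≡ 720 (mod 919)
720^2 = (720^1)^2 ≡ 720^2 = 518400 ≡ 84 (mod 919)
720^4 = (720^2)^2 ≡ 84^2 = 7056 ≡ 623 (mod 919)
720^8 = (720^4)^2 ≡ 623^2 = 388129 ≡ 311 (mod 919)
720^16 = (720^8)^2 ≡ 311^2 = 96721 ≡ 226 (mod 919)
720^27 = 720^16 · 720^8 · 720^2 · 720^1 ≡ 226 · 311 · 84 · 720 ≡ 288 (mod 919).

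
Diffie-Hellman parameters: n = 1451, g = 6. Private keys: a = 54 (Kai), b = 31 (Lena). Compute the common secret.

853

Lena sends B = g^b mod n = 6^31 mod 1451.
6^1 ≡ 6 (mod 1451)
6^2 = (6^1)^2 ≡ 6^2 = 36 ≡ 36 (mod 1451)
6^4 = (6^2)^2 ≡ 36^2 = 1296 ≡ 1296 (mod 1451)
6^8 = (6^4)^2 ≡ 1296^2 = 1679616 ≡ 809 (mod 1451)
6^16 = (6^8)^2 ≡ 809^2 = 654481 ≡ 80 (mod 1451)
6^31 = 6^16 · 6^8 · 6^4 · 6^2 · 6^1 ≡ 80 · 809 · 1296 · 36 · 6 ≡ 583 (mod 1451).
So B = 583. Kai then computes K = B^a mod n = 583^54 mod 1451.
583^1 ≡ 583 (mod 1451)
583^2 = (583^1)^2 ≡ 583^2 = 339889 ≡ 355 (mod 1451)
583^4 = (583^2)^2 ≡ 355^2 = 126025 ≡ 1239 (mod 1451)
583^8 = (583^4)^2 ≡ 1239^2 = 1535121 ≡ 1414 (mod 1451)
583^16 = (583^8)^2 ≡ 1414^2 = 1999396 ≡ 1369 (mod 1451)
583^32 = (583^16)^2 ≡ 1369^2 = 1874161 ≡ 920 (mod 1451)
583^54 = 583^32 · 583^16 · 583^4 · 583^2 ≡ 920 · 1369 · 1239 · 355 ≡ 853 (mod 1451).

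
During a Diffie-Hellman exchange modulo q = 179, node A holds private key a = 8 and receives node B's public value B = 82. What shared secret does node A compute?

Shared key K = 82^8 mod 179.
82^1 ≡ 82 (mod 179)
82^2 = (82^1)^2 ≡ 82^2 = 6724 ≡ 101 (mod 179)
82^4 = (82^2)^2 ≡ 101^2 = 10201 ≡ 177 (mod 179)
82^8 = (82^4)^2 ≡ 177^2 = 31329 ≡ 4 (mod 179)

4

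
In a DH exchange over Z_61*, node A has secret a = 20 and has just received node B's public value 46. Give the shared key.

47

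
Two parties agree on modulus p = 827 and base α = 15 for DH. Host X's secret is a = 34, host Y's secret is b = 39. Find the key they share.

Host Y sends B = α^b mod p = 15^39 mod 827.
15^1 ≡ 15 (mod 827)
15^2 = (15^1)^2 ≡ 15^2 = 225 ≡ 225 (mod 827)
15^4 = (15^2)^2 ≡ 225^2 = 50625 ≡ 178 (mod 827)
15^8 = (15^4)^2 ≡ 178^2 = 31684 ≡ 258 (mod 827)
15^16 = (15^8)^2 ≡ 258^2 = 66564 ≡ 404 (mod 827)
15^32 = (15^16)^2 ≡ 404^2 = 163216 ≡ 297 (mod 827)
15^39 = 15^32 · 15^4 · 15^2 · 15^1 ≡ 297 · 178 · 225 · 15 ≡ 808 (mod 827).
So B = 808. Host X then computes K = B^a mod p = 808^34 mod 827.
808^1 ≡ 808 (mod 827)
808^2 = (808^1)^2 ≡ 808^2 = 652864 ≡ 361 (mod 827)
808^4 = (808^2)^2 ≡ 361^2 = 130321 ≡ 482 (mod 827)
808^8 = (808^4)^2 ≡ 482^2 = 232324 ≡ 764 (mod 827)
808^16 = (808^8)^2 ≡ 764^2 = 583696 ≡ 661 (mod 827)
808^32 = (808^16)^2 ≡ 661^2 = 436921 ≡ 265 (mod 827)
808^34 = 808^32 · 808^2 ≡ 265 · 361 ≡ 560 (mod 827).

560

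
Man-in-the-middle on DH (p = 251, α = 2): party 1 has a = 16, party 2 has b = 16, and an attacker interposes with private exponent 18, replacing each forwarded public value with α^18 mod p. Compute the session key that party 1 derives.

Party 1 receives an attacker's public value M = 2^18 mod 251 instead of the honest one.
2^1 ≡ 2 (mod 251)
2^2 = (2^1)^2 ≡ 2^2 = 4 ≡ 4 (mod 251)
2^4 = (2^2)^2 ≡ 4^2 = 16 ≡ 16 (mod 251)
2^8 = (2^4)^2 ≡ 16^2 = 256 ≡ 5 (mod 251)
2^16 = (2^8)^2 ≡ 5^2 = 25 ≡ 25 (mod 251)
2^18 = 2^16 · 2^2 ≡ 25 · 4 ≡ 100 (mod 251).
So M = 100. Party 1 computes K = M^16 mod 251.
100^1 ≡ 100 (mod 251)
100^2 = (100^1)^2 ≡ 100^2 = 10000 ≡ 211 (mod 251)
100^4 = (100^2)^2 ≡ 211^2 = 44521 ≡ 94 (mod 251)
100^8 = (100^4)^2 ≡ 94^2 = 8836 ≡ 51 (mod 251)
100^16 = (100^8)^2 ≡ 51^2 = 2601 ≡ 91 (mod 251)

91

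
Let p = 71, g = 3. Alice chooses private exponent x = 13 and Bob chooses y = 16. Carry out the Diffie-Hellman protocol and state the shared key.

Alice sends A = g^x mod p = 3^13 mod 71.
3^1 ≡ 3 (mod 71)
3^2 = (3^1)^2 ≡ 3^2 = 9 ≡ 9 (mod 71)
3^4 = (3^2)^2 ≡ 9^2 = 81 ≡ 10 (mod 71)
3^8 = (3^4)^2 ≡ 10^2 = 100 ≡ 29 (mod 71)
3^13 = 3^8 · 3^4 · 3^1 ≡ 29 · 10 · 3 ≡ 18 (mod 71).
So A = 18. Bob then computes K = A^y mod p = 18^16 mod 71.
18^1 ≡ 18 (mod 71)
18^2 = (18^1)^2 ≡ 18^2 = 324 ≡ 40 (mod 71)
18^4 = (18^2)^2 ≡ 40^2 = 1600 ≡ 38 (mod 71)
18^8 = (18^4)^2 ≡ 38^2 = 1444 ≡ 24 (mod 71)
18^16 = (18^8)^2 ≡ 24^2 = 576 ≡ 8 (mod 71)

8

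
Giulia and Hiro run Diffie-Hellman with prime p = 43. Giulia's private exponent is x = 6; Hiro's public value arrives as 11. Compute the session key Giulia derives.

Shared key K = 11^6 mod 43.
11^1 ≡ 11 (mod 43)
11^2 = (11^1)^2 ≡ 11^2 = 121 ≡ 35 (mod 43)
11^4 = (11^2)^2 ≡ 35^2 = 1225 ≡ 21 (mod 43)
11^6 = 11^4 · 11^2 ≡ 21 · 35 ≡ 4 (mod 43).

4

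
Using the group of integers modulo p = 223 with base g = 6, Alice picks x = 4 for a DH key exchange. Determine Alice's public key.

181

Public value = 6^{4} \pmod{223}.
6^1 ≡ 6 (mod 223)
6^2 = (6^1)^2 ≡ 6^2 = 36 ≡ 36 (mod 223)
6^4 = (6^2)^2 ≡ 36^2 = 1296 ≡ 181 (mod 223)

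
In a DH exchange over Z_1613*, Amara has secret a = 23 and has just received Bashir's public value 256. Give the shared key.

1609

Shared key K = 256^23 mod 1613.
256^1 ≡ 256 (mod 1613)
256^2 = (256^1)^2 ≡ 256^2 = 65536 ≡ 1016 (mod 1613)
256^4 = (256^2)^2 ≡ 1016^2 = 1032256 ≡ 1549 (mod 1613)
256^8 = (256^4)^2 ≡ 1549^2 = 2399401 ≡ 870 (mod 1613)
256^16 = (256^8)^2 ≡ 870^2 = 756900 ≡ 403 (mod 1613)
256^23 = 256^16 · 256^4 · 256^2 · 256^1 ≡ 403 · 1549 · 1016 · 256 ≡ 1609 (mod 1613).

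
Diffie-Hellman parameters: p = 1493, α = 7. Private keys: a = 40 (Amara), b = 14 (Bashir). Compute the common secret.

959

Bashir sends B = α^b mod p = 7^14 mod 1493.
7^1 ≡ 7 (mod 1493)
7^2 = (7^1)^2 ≡ 7^2 = 49 ≡ 49 (mod 1493)
7^4 = (7^2)^2 ≡ 49^2 = 2401 ≡ 908 (mod 1493)
7^8 = (7^4)^2 ≡ 908^2 = 824464 ≡ 328 (mod 1493)
7^14 = 7^8 · 7^4 · 7^2 ≡ 328 · 908 · 49 ≡ 794 (mod 1493).
So B = 794. Amara then computes K = B^a mod p = 794^40 mod 1493.
794^1 ≡ 794 (mod 1493)
794^2 = (794^1)^2 ≡ 794^2 = 630436 ≡ 390 (mod 1493)
794^4 = (794^2)^2 ≡ 390^2 = 152100 ≡ 1307 (mod 1493)
794^8 = (794^4)^2 ≡ 1307^2 = 1708249 ≡ 257 (mod 1493)
794^16 = (794^8)^2 ≡ 257^2 = 66049 ≡ 357 (mod 1493)
794^32 = (794^16)^2 ≡ 357^2 = 127449 ≡ 544 (mod 1493)
794^40 = 794^32 · 794^8 ≡ 544 · 257 ≡ 959 (mod 1493).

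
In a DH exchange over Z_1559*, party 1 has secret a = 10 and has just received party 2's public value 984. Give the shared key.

Shared key K = 984^10 mod 1559.
984^1 ≡ 984 (mod 1559)
984^2 = (984^1)^2 ≡ 984^2 = 968256 ≡ 117 (mod 1559)
984^4 = (984^2)^2 ≡ 117^2 = 13689 ≡ 1217 (mod 1559)
984^8 = (984^4)^2 ≡ 1217^2 = 1481089 ≡ 39 (mod 1559)
984^10 = 984^8 · 984^2 ≡ 39 · 117 ≡ 1445 (mod 1559).

1445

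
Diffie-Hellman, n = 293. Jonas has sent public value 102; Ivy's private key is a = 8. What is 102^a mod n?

Shared key K = 102^8 mod 293.
102^1 ≡ 102 (mod 293)
102^2 = (102^1)^2 ≡ 102^2 = 10404 ≡ 149 (mod 293)
102^4 = (102^2)^2 ≡ 149^2 = 22201 ≡ 226 (mod 293)
102^8 = (102^4)^2 ≡ 226^2 = 51076 ≡ 94 (mod 293)

94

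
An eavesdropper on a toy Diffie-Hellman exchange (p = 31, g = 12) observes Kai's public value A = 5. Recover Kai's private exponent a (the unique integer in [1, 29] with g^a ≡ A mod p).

20

Try successive powers of 12 modulo 31:
12^1 ≡ 12
12^2 ≡ 20
12^3 ≡ 23
12^4 ≡ 28
12^5 ≡ 26
12^6 ≡ 2
12^7 ≡ 24
12^8 ≡ 9
12^9 ≡ 15
12^10 ≡ 25
12^11 ≡ 21
12^12 ≡ 4
12^13 ≡ 17
12^14 ≡ 18
12^15 ≡ 30
12^16 ≡ 19
12^17 ≡ 11
12^18 ≡ 8
12^19 ≡ 3
12^20 ≡ 5
Found: a = 20.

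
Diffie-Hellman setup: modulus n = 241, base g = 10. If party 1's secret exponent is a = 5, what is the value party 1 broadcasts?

Public value = 10^5 mod 241.
10^1 ≡ 10 (mod 241)
10^2 = (10^1)^2 ≡ 10^2 = 100 ≡ 100 (mod 241)
10^4 = (10^2)^2 ≡ 100^2 = 10000 ≡ 119 (mod 241)
10^5 = 10^4 · 10^1 ≡ 119 · 10 ≡ 226 (mod 241).

226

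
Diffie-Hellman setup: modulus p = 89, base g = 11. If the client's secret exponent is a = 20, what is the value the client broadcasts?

Public value = 11^20 mod 89.
11^1 ≡ 11 (mod 89)
11^2 = (11^1)^2 ≡ 11^2 = 121 ≡ 32 (mod 89)
11^4 = (11^2)^2 ≡ 32^2 = 1024 ≡ 45 (mod 89)
11^8 = (11^4)^2 ≡ 45^2 = 2025 ≡ 67 (mod 89)
11^16 = (11^8)^2 ≡ 67^2 = 4489 ≡ 39 (mod 89)
11^20 = 11^16 · 11^4 ≡ 39 · 45 ≡ 64 (mod 89).

64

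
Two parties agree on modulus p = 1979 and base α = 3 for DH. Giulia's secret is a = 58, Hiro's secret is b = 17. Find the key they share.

733

Hiro sends B = α^b mod p = 3^17 mod 1979.
3^1 ≡ 3 (mod 1979)
3^2 = (3^1)^2 ≡ 3^2 = 9 ≡ 9 (mod 1979)
3^4 = (3^2)^2 ≡ 9^2 = 81 ≡ 81 (mod 1979)
3^8 = (3^4)^2 ≡ 81^2 = 6561 ≡ 624 (mod 1979)
3^16 = (3^8)^2 ≡ 624^2 = 389376 ≡ 1492 (mod 1979)
3^17 = 3^16 · 3^1 ≡ 1492 · 3 ≡ 518 (mod 1979).
So B = 518. Giulia then computes K = B^a mod p = 518^58 mod 1979.
518^1 ≡ 518 (mod 1979)
518^2 = (518^1)^2 ≡ 518^2 = 268324 ≡ 1159 (mod 1979)
518^4 = (518^2)^2 ≡ 1159^2 = 1343281 ≡ 1519 (mod 1979)
518^8 = (518^4)^2 ≡ 1519^2 = 2307361 ≡ 1826 (mod 1979)
518^16 = (518^8)^2 ≡ 1826^2 = 3334276 ≡ 1640 (mod 1979)
518^32 = (518^16)^2 ≡ 1640^2 = 2689600 ≡ 139 (mod 1979)
518^58 = 518^32 · 518^16 · 518^8 · 518^2 ≡ 139 · 1640 · 1826 · 1159 ≡ 733 (mod 1979).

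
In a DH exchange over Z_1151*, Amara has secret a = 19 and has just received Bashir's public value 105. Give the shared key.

853

Shared key K = 105^19 mod 1151.
105^1 ≡ 105 (mod 1151)
105^2 = (105^1)^2 ≡ 105^2 = 11025 ≡ 666 (mod 1151)
105^4 = (105^2)^2 ≡ 666^2 = 443556 ≡ 421 (mod 1151)
105^8 = (105^4)^2 ≡ 421^2 = 177241 ≡ 1138 (mod 1151)
105^16 = (105^8)^2 ≡ 1138^2 = 1295044 ≡ 169 (mod 1151)
105^19 = 105^16 · 105^2 · 105^1 ≡ 169 · 666 · 105 ≡ 853 (mod 1151).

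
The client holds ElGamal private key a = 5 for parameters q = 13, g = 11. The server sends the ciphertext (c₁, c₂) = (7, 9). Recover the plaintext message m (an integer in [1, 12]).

Shared mask s = c₁^a mod q = 7^5 mod 13.
7^1 ≡ 7 (mod 13)
7^2 = (7^1)^2 ≡ 7^2 = 49 ≡ 10 (mod 13)
7^4 = (7^2)^2 ≡ 10^2 = 100 ≡ 9 (mod 13)
7^5 = 7^4 · 7^1 ≡ 9 · 7 ≡ 11 (mod 13).
So s = 11; s⁻¹ ≡ 6 (mod 13).
m = c₂ · s⁻¹ mod 13 = 9 · 6 mod 13 = 2.

2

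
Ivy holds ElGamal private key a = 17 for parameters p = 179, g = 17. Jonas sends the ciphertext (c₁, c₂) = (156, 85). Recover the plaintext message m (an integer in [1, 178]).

Shared mask s = c₁^a mod p = 156^17 mod 179.
156^1 ≡ 156 (mod 179)
156^2 = (156^1)^2 ≡ 156^2 = 24336 ≡ 171 (mod 179)
156^4 = (156^2)^2 ≡ 171^2 = 29241 ≡ 64 (mod 179)
156^8 = (156^4)^2 ≡ 64^2 = 4096 ≡ 158 (mod 179)
156^16 = (156^8)^2 ≡ 158^2 = 24964 ≡ 83 (mod 179)
156^17 = 156^16 · 156^1 ≡ 83 · 156 ≡ 60 (mod 179).
So s = 60; s⁻¹ ≡ 3 (mod 179).
m = c₂ · s⁻¹ mod 179 = 85 · 3 mod 179 = 76.

76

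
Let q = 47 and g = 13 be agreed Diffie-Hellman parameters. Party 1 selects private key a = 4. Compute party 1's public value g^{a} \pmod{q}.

Public value = 13^{4} \pmod{47}.
13^1 ≡ 13 (mod 47)
13^2 = (13^1)^2 ≡ 13^2 = 169 ≡ 28 (mod 47)
13^4 = (13^2)^2 ≡ 28^2 = 784 ≡ 32 (mod 47)

32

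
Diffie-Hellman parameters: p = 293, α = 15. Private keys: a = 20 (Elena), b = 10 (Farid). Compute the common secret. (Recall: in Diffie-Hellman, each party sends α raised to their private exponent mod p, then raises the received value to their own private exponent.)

256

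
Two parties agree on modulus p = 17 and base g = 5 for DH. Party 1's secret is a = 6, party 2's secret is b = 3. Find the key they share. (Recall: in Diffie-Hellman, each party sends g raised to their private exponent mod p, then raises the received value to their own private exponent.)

8

Party 2 sends B = g^b mod p = 5^3 mod 17.
5^1 ≡ 5 (mod 17)
5^2 = (5^1)^2 ≡ 5^2 = 25 ≡ 8 (mod 17)
5^3 = 5^2 · 5^1 ≡ 8 · 5 ≡ 6 (mod 17).
So B = 6. Party 1 then computes K = B^a mod p = 6^6 mod 17.
6^1 ≡ 6 (mod 17)
6^2 = (6^1)^2 ≡ 6^2 = 36 ≡ 2 (mod 17)
6^4 = (6^2)^2 ≡ 2^2 = 4 ≡ 4 (mod 17)
6^6 = 6^4 · 6^2 ≡ 4 · 2 ≡ 8 (mod 17).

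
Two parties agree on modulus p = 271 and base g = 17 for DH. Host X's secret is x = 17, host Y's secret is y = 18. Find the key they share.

Host Y sends B = g^y mod p = 17^18 mod 271.
17^1 ≡ 17 (mod 271)
17^2 = (17^1)^2 ≡ 17^2 = 289 ≡ 18 (mod 271)
17^4 = (17^2)^2 ≡ 18^2 = 324 ≡ 53 (mod 271)
17^8 = (17^4)^2 ≡ 53^2 = 2809 ≡ 99 (mod 271)
17^16 = (17^8)^2 ≡ 99^2 = 9801 ≡ 45 (mod 271)
17^18 = 17^16 · 17^2 ≡ 45 · 18 ≡ 268 (mod 271).
So B = 268. Host X then computes K = B^x mod p = 268^17 mod 271.
268^1 ≡ 268 (mod 271)
268^2 = (268^1)^2 ≡ 268^2 = 71824 ≡ 9 (mod 271)
268^4 = (268^2)^2 ≡ 9^2 = 81 ≡ 81 (mod 271)
268^8 = (268^4)^2 ≡ 81^2 = 6561 ≡ 57 (mod 271)
268^16 = (268^8)^2 ≡ 57^2 = 3249 ≡ 268 (mod 271)
268^17 = 268^16 · 268^1 ≡ 268 · 268 ≡ 9 (mod 271).

9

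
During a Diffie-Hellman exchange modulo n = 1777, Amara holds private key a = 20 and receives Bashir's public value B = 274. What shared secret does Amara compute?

Shared key K = 274^20 mod 1777.
274^1 ≡ 274 (mod 1777)
274^2 = (274^1)^2 ≡ 274^2 = 75076 ≡ 442 (mod 1777)
274^4 = (274^2)^2 ≡ 442^2 = 195364 ≡ 1671 (mod 1777)
274^8 = (274^4)^2 ≡ 1671^2 = 2792241 ≡ 574 (mod 1777)
274^16 = (274^8)^2 ≡ 574^2 = 329476 ≡ 731 (mod 1777)
274^20 = 274^16 · 274^4 ≡ 731 · 1671 ≡ 702 (mod 1777).

702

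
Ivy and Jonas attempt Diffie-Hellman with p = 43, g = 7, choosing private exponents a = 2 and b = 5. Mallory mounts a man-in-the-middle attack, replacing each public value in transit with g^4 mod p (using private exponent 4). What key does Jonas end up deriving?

6

Jonas receives Mallory's public value M = 7^4 mod 43 instead of the honest one.
7^1 ≡ 7 (mod 43)
7^2 = (7^1)^2 ≡ 7^2 = 49 ≡ 6 (mod 43)
7^4 = (7^2)^2 ≡ 6^2 = 36 ≡ 36 (mod 43)
So M = 36. Jonas computes K = M^5 mod 43.
36^1 ≡ 36 (mod 43)
36^2 = (36^1)^2 ≡ 36^2 = 1296 ≡ 6 (mod 43)
36^4 = (36^2)^2 ≡ 6^2 = 36 ≡ 36 (mod 43)
36^5 = 36^4 · 36^1 ≡ 36 · 36 ≡ 6 (mod 43).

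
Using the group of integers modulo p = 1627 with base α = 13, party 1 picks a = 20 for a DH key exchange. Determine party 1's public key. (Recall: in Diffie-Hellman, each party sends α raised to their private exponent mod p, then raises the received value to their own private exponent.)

Public value = 13^20 (mod 1627).
13^1 ≡ 13 (mod 1627)
13^2 = (13^1)^2 ≡ 13^2 = 169 ≡ 169 (mod 1627)
13^4 = (13^2)^2 ≡ 169^2 = 28561 ≡ 902 (mod 1627)
13^8 = (13^4)^2 ≡ 902^2 = 813604 ≡ 104 (mod 1627)
13^16 = (13^8)^2 ≡ 104^2 = 10816 ≡ 1054 (mod 1627)
13^20 = 13^16 · 13^4 ≡ 1054 · 902 ≡ 540 (mod 1627).

540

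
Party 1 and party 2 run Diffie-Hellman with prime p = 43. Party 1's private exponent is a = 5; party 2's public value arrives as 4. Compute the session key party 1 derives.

35

Shared key K = 4^5 mod 43.
4^1 ≡ 4 (mod 43)
4^2 = (4^1)^2 ≡ 4^2 = 16 ≡ 16 (mod 43)
4^4 = (4^2)^2 ≡ 16^2 = 256 ≡ 41 (mod 43)
4^5 = 4^4 · 4^1 ≡ 41 · 4 ≡ 35 (mod 43).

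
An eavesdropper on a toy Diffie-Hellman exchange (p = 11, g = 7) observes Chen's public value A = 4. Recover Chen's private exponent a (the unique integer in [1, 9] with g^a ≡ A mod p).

Try successive powers of 7 modulo 11:
7^1 ≡ 7
7^2 ≡ 5
7^3 ≡ 2
7^4 ≡ 3
7^5 ≡ 10
7^6 ≡ 4
Found: a = 6.

6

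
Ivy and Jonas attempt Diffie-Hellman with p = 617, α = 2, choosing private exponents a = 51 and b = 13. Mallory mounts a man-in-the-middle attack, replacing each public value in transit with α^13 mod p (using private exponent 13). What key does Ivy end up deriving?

Ivy receives Mallory's public value M = 2^13 mod 617 instead of the honest one.
2^1 ≡ 2 (mod 617)
2^2 = (2^1)^2 ≡ 2^2 = 4 ≡ 4 (mod 617)
2^4 = (2^2)^2 ≡ 4^2 = 16 ≡ 16 (mod 617)
2^8 = (2^4)^2 ≡ 16^2 = 256 ≡ 256 (mod 617)
2^13 = 2^8 · 2^4 · 2^1 ≡ 256 · 16 · 2 ≡ 171 (mod 617).
So M = 171. Ivy computes K = M^51 mod 617.
171^1 ≡ 171 (mod 617)
171^2 = (171^1)^2 ≡ 171^2 = 29241 ≡ 242 (mod 617)
171^4 = (171^2)^2 ≡ 242^2 = 58564 ≡ 566 (mod 617)
171^8 = (171^4)^2 ≡ 566^2 = 320356 ≡ 133 (mod 617)
171^16 = (171^8)^2 ≡ 133^2 = 17689 ≡ 413 (mod 617)
171^32 = (171^16)^2 ≡ 413^2 = 170569 ≡ 277 (mod 617)
171^51 = 171^32 · 171^16 · 171^2 · 171^1 ≡ 277 · 413 · 242 · 171 ≡ 519 (mod 617).

519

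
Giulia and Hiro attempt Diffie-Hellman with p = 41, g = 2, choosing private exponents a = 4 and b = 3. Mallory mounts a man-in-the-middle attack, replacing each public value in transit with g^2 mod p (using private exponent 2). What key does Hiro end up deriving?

23

Hiro receives Mallory's public value M = 2^2 mod 41 instead of the honest one.
2^1 ≡ 2 (mod 41)
2^2 = (2^1)^2 ≡ 2^2 = 4 ≡ 4 (mod 41)
So M = 4. Hiro computes K = M^3 mod 41.
4^1 ≡ 4 (mod 41)
4^2 = (4^1)^2 ≡ 4^2 = 16 ≡ 16 (mod 41)
4^3 = 4^2 · 4^1 ≡ 16 · 4 ≡ 23 (mod 41).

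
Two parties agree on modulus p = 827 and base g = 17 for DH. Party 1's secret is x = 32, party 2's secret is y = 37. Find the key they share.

83

Party 1 sends A = g^x mod p = 17^32 mod 827.
17^1 ≡ 17 (mod 827)
17^2 = (17^1)^2 ≡ 17^2 = 289 ≡ 289 (mod 827)
17^4 = (17^2)^2 ≡ 289^2 = 83521 ≡ 821 (mod 827)
17^8 = (17^4)^2 ≡ 821^2 = 674041 ≡ 36 (mod 827)
17^16 = (17^8)^2 ≡ 36^2 = 1296 ≡ 469 (mod 827)
17^32 = (17^16)^2 ≡ 469^2 = 219961 ≡ 806 (mod 827)
So A = 806. Party 2 then computes K = A^y mod p = 806^37 mod 827.
806^1 ≡ 806 (mod 827)
806^2 = (806^1)^2 ≡ 806^2 = 649636 ≡ 441 (mod 827)
806^4 = (806^2)^2 ≡ 441^2 = 194481 ≡ 136 (mod 827)
806^8 = (806^4)^2 ≡ 136^2 = 18496 ≡ 302 (mod 827)
806^16 = (806^8)^2 ≡ 302^2 = 91204 ≡ 234 (mod 827)
806^32 = (806^16)^2 ≡ 234^2 = 54756 ≡ 174 (mod 827)
806^37 = 806^32 · 806^4 · 806^1 ≡ 174 · 136 · 806 ≡ 83 (mod 827).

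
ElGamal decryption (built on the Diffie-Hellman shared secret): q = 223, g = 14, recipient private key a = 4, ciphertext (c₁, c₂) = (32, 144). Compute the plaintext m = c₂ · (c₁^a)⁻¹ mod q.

Shared mask s = c₁^a mod q = 32^4 mod 223.
32^1 ≡ 32 (mod 223)
32^2 = (32^1)^2 ≡ 32^2 = 1024 ≡ 132 (mod 223)
32^4 = (32^2)^2 ≡ 132^2 = 17424 ≡ 30 (mod 223)
So s = 30; s⁻¹ ≡ 171 (mod 223).
m = c₂ · s⁻¹ mod 223 = 144 · 171 mod 223 = 94.

94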